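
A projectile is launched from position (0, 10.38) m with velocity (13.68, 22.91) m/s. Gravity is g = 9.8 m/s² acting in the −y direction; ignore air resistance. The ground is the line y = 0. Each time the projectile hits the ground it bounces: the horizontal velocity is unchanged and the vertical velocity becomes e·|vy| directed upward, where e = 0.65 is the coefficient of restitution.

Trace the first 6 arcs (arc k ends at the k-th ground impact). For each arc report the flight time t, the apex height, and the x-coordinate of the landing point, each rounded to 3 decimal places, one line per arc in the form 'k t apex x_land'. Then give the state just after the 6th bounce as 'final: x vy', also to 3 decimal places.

1 5.092 37.159 69.653
2 3.580 15.700 118.626
3 2.327 6.633 150.459
4 1.513 2.802 171.151
5 0.983 1.184 184.600
6 0.639 0.500 193.342
final: 193.342 2.035

Arc 1: start y=10.380, vy=22.910 → t=5.092, apex=37.159, x_land=69.653, impact vy=-26.987
  bounce: vy ← 0.65·26.987 = 17.542
Arc 2: start y=0.000, vy=17.542 → t=3.580, apex=15.700, x_land=118.626, impact vy=-17.542
  bounce: vy ← 0.65·17.542 = 11.402
Arc 3: start y=0.000, vy=11.402 → t=2.327, apex=6.633, x_land=150.459, impact vy=-11.402
  bounce: vy ← 0.65·11.402 = 7.411
Arc 4: start y=0.000, vy=7.411 → t=1.513, apex=2.802, x_land=171.151, impact vy=-7.411
  bounce: vy ← 0.65·7.411 = 4.817
Arc 5: start y=0.000, vy=4.817 → t=0.983, apex=1.184, x_land=184.600, impact vy=-4.817
  bounce: vy ← 0.65·4.817 = 3.131
Arc 6: start y=0.000, vy=3.131 → t=0.639, apex=0.500, x_land=193.342, impact vy=-3.131
  bounce: vy ← 0.65·3.131 = 2.035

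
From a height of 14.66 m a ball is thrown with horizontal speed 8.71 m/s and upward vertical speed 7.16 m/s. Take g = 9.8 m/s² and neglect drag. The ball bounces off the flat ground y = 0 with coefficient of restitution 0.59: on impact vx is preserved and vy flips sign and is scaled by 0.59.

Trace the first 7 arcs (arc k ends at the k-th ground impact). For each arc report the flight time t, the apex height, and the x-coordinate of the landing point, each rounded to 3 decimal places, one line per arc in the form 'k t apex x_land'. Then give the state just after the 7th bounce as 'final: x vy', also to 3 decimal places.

Arc 1: start y=14.660, vy=7.160 → t=2.608, apex=17.276, x_land=22.718, impact vy=-18.401
  bounce: vy ← 0.59·18.401 = 10.857
Arc 2: start y=0.000, vy=10.857 → t=2.216, apex=6.014, x_land=42.016, impact vy=-10.857
  bounce: vy ← 0.59·10.857 = 6.405
Arc 3: start y=0.000, vy=6.405 → t=1.307, apex=2.093, x_land=53.402, impact vy=-6.405
  bounce: vy ← 0.59·6.405 = 3.779
Arc 4: start y=0.000, vy=3.779 → t=0.771, apex=0.729, x_land=60.120, impact vy=-3.779
  bounce: vy ← 0.59·3.779 = 2.230
Arc 5: start y=0.000, vy=2.230 → t=0.455, apex=0.254, x_land=64.084, impact vy=-2.230
  bounce: vy ← 0.59·2.230 = 1.316
Arc 6: start y=0.000, vy=1.316 → t=0.268, apex=0.088, x_land=66.422, impact vy=-1.316
  bounce: vy ← 0.59·1.316 = 0.776
Arc 7: start y=0.000, vy=0.776 → t=0.158, apex=0.031, x_land=67.802, impact vy=-0.776
  bounce: vy ← 0.59·0.776 = 0.458

1 2.608 17.276 22.718
2 2.216 6.014 42.016
3 1.307 2.093 53.402
4 0.771 0.729 60.120
5 0.455 0.254 64.084
6 0.268 0.088 66.422
7 0.158 0.031 67.802
final: 67.802 0.458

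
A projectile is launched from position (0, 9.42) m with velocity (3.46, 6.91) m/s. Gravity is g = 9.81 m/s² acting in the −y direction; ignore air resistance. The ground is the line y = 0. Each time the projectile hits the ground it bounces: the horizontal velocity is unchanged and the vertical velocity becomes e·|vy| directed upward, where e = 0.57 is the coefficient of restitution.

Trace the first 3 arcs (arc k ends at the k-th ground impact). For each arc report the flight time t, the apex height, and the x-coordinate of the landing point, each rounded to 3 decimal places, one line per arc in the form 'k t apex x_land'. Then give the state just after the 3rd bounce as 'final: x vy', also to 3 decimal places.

Arc 1: start y=9.420, vy=6.910 → t=2.259, apex=11.854, x_land=7.816, impact vy=-15.250
  bounce: vy ← 0.57·15.250 = 8.693
Arc 2: start y=0.000, vy=8.693 → t=1.772, apex=3.851, x_land=13.948, impact vy=-8.693
  bounce: vy ← 0.57·8.693 = 4.955
Arc 3: start y=0.000, vy=4.955 → t=1.010, apex=1.251, x_land=17.443, impact vy=-4.955
  bounce: vy ← 0.57·4.955 = 2.824

1 2.259 11.854 7.816
2 1.772 3.851 13.948
3 1.010 1.251 17.443
final: 17.443 2.824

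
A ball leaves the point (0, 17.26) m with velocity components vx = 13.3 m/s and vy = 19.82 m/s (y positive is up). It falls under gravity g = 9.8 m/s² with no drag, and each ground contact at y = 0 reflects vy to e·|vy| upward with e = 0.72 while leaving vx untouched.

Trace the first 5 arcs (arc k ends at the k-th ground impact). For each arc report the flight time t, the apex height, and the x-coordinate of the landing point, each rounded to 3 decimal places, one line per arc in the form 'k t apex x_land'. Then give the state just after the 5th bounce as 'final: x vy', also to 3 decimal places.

Arc 1: start y=17.260, vy=19.820 → t=4.782, apex=37.302, x_land=63.595, impact vy=-27.039
  bounce: vy ← 0.72·27.039 = 19.468
Arc 2: start y=0.000, vy=19.468 → t=3.973, apex=19.338, x_land=116.438, impact vy=-19.468
  bounce: vy ← 0.72·19.468 = 14.017
Arc 3: start y=0.000, vy=14.017 → t=2.861, apex=10.025, x_land=154.484, impact vy=-14.017
  bounce: vy ← 0.72·14.017 = 10.092
Arc 4: start y=0.000, vy=10.092 → t=2.060, apex=5.197, x_land=181.878, impact vy=-10.092
  bounce: vy ← 0.72·10.092 = 7.267
Arc 5: start y=0.000, vy=7.267 → t=1.483, apex=2.694, x_land=201.601, impact vy=-7.267
  bounce: vy ← 0.72·7.267 = 5.232

1 4.782 37.302 63.595
2 3.973 19.338 116.438
3 2.861 10.025 154.484
4 2.060 5.197 181.878
5 1.483 2.694 201.601
final: 201.601 5.232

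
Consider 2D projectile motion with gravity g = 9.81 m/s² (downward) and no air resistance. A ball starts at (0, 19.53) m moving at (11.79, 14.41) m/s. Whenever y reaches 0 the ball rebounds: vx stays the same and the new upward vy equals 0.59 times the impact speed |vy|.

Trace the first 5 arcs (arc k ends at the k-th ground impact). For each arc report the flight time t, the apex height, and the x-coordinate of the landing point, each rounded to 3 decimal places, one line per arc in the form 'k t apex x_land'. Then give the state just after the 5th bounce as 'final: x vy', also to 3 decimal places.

1 3.947 30.113 46.531
2 2.924 10.483 81.003
3 1.725 3.649 101.341
4 1.018 1.270 113.340
5 0.600 0.442 120.420
final: 120.420 1.738

Arc 1: start y=19.530, vy=14.410 → t=3.947, apex=30.113, x_land=46.531, impact vy=-24.307
  bounce: vy ← 0.59·24.307 = 14.341
Arc 2: start y=0.000, vy=14.341 → t=2.924, apex=10.483, x_land=81.003, impact vy=-14.341
  bounce: vy ← 0.59·14.341 = 8.461
Arc 3: start y=0.000, vy=8.461 → t=1.725, apex=3.649, x_land=101.341, impact vy=-8.461
  bounce: vy ← 0.59·8.461 = 4.992
Arc 4: start y=0.000, vy=4.992 → t=1.018, apex=1.270, x_land=113.340, impact vy=-4.992
  bounce: vy ← 0.59·4.992 = 2.945
Arc 5: start y=0.000, vy=2.945 → t=0.600, apex=0.442, x_land=120.420, impact vy=-2.945
  bounce: vy ← 0.59·2.945 = 1.738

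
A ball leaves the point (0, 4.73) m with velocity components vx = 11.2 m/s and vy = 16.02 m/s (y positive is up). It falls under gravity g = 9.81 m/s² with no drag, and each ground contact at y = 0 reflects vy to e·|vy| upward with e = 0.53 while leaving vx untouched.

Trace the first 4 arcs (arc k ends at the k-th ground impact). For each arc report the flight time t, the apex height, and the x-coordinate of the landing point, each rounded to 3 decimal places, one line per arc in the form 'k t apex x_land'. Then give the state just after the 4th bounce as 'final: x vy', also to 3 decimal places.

Arc 1: start y=4.730, vy=16.020 → t=3.539, apex=17.811, x_land=39.632, impact vy=-18.693
  bounce: vy ← 0.53·18.693 = 9.907
Arc 2: start y=0.000, vy=9.907 → t=2.020, apex=5.003, x_land=62.255, impact vy=-9.907
  bounce: vy ← 0.53·9.907 = 5.251
Arc 3: start y=0.000, vy=5.251 → t=1.071, apex=1.405, x_land=74.245, impact vy=-5.251
  bounce: vy ← 0.53·5.251 = 2.783
Arc 4: start y=0.000, vy=2.783 → t=0.567, apex=0.395, x_land=80.599, impact vy=-2.783
  bounce: vy ← 0.53·2.783 = 1.475

1 3.539 17.811 39.632
2 2.020 5.003 62.255
3 1.071 1.405 74.245
4 0.567 0.395 80.599
final: 80.599 1.475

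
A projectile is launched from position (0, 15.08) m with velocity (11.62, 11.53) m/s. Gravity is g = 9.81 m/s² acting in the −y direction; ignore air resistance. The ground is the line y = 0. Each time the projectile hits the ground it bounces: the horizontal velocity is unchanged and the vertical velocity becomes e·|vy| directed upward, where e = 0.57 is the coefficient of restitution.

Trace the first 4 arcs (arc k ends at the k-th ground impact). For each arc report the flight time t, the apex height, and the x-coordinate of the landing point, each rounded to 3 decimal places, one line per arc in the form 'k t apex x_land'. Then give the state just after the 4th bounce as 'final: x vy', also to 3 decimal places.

Arc 1: start y=15.080, vy=11.530 → t=3.286, apex=21.856, x_land=38.186, impact vy=-20.708
  bounce: vy ← 0.57·20.708 = 11.803
Arc 2: start y=0.000, vy=11.803 → t=2.406, apex=7.101, x_land=66.148, impact vy=-11.803
  bounce: vy ← 0.57·11.803 = 6.728
Arc 3: start y=0.000, vy=6.728 → t=1.372, apex=2.307, x_land=82.087, impact vy=-6.728
  bounce: vy ← 0.57·6.728 = 3.835
Arc 4: start y=0.000, vy=3.835 → t=0.782, apex=0.750, x_land=91.172, impact vy=-3.835
  bounce: vy ← 0.57·3.835 = 2.186

1 3.286 21.856 38.186
2 2.406 7.101 66.148
3 1.372 2.307 82.087
4 0.782 0.750 91.172
final: 91.172 2.186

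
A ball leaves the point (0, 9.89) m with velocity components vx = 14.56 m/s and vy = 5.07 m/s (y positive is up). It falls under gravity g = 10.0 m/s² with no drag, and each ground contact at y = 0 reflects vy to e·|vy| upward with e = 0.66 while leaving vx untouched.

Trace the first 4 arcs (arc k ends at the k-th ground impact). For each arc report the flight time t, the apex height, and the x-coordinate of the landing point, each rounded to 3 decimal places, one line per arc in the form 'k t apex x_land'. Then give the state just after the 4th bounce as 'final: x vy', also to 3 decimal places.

Arc 1: start y=9.890, vy=5.070 → t=2.002, apex=11.175, x_land=29.149, impact vy=-14.950
  bounce: vy ← 0.66·14.950 = 9.867
Arc 2: start y=0.000, vy=9.867 → t=1.973, apex=4.868, x_land=57.882, impact vy=-9.867
  bounce: vy ← 0.66·9.867 = 6.512
Arc 3: start y=0.000, vy=6.512 → t=1.302, apex=2.120, x_land=76.846, impact vy=-6.512
  bounce: vy ← 0.66·6.512 = 4.298
Arc 4: start y=0.000, vy=4.298 → t=0.860, apex=0.924, x_land=89.362, impact vy=-4.298
  bounce: vy ← 0.66·4.298 = 2.837

1 2.002 11.175 29.149
2 1.973 4.868 57.882
3 1.302 2.120 76.846
4 0.860 0.924 89.362
final: 89.362 2.837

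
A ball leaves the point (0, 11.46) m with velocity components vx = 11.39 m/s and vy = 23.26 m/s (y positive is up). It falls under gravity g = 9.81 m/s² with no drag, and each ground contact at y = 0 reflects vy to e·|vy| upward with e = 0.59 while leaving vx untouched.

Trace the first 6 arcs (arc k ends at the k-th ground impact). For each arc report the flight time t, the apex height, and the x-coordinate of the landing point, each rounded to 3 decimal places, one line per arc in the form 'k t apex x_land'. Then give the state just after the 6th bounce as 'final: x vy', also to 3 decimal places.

1 5.192 39.035 59.138
2 3.329 13.588 97.053
3 1.964 4.730 119.423
4 1.159 1.647 132.622
5 0.684 0.573 140.409
6 0.403 0.200 145.003
final: 145.003 1.167

Arc 1: start y=11.460, vy=23.260 → t=5.192, apex=39.035, x_land=59.138, impact vy=-27.674
  bounce: vy ← 0.59·27.674 = 16.328
Arc 2: start y=0.000, vy=16.328 → t=3.329, apex=13.588, x_land=97.053, impact vy=-16.328
  bounce: vy ← 0.59·16.328 = 9.633
Arc 3: start y=0.000, vy=9.633 → t=1.964, apex=4.730, x_land=119.423, impact vy=-9.633
  bounce: vy ← 0.59·9.633 = 5.684
Arc 4: start y=0.000, vy=5.684 → t=1.159, apex=1.647, x_land=132.622, impact vy=-5.684
  bounce: vy ← 0.59·5.684 = 3.353
Arc 5: start y=0.000, vy=3.353 → t=0.684, apex=0.573, x_land=140.409, impact vy=-3.353
  bounce: vy ← 0.59·3.353 = 1.979
Arc 6: start y=0.000, vy=1.979 → t=0.403, apex=0.200, x_land=145.003, impact vy=-1.979
  bounce: vy ← 0.59·1.979 = 1.167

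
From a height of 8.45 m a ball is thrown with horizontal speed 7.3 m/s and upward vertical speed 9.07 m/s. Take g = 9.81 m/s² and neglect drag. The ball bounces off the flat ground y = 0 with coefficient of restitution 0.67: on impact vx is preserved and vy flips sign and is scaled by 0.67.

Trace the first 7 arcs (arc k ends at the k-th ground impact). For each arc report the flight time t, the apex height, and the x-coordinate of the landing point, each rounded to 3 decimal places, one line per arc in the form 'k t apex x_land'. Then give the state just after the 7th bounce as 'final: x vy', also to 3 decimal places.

Arc 1: start y=8.450, vy=9.070 → t=2.530, apex=12.643, x_land=18.469, impact vy=-15.750
  bounce: vy ← 0.67·15.750 = 10.552
Arc 2: start y=0.000, vy=10.552 → t=2.151, apex=5.675, x_land=34.174, impact vy=-10.552
  bounce: vy ← 0.67·10.552 = 7.070
Arc 3: start y=0.000, vy=7.070 → t=1.441, apex=2.548, x_land=44.696, impact vy=-7.070
  bounce: vy ← 0.67·7.070 = 4.737
Arc 4: start y=0.000, vy=4.737 → t=0.966, apex=1.144, x_land=51.746, impact vy=-4.737
  bounce: vy ← 0.67·4.737 = 3.174
Arc 5: start y=0.000, vy=3.174 → t=0.647, apex=0.513, x_land=56.470, impact vy=-3.174
  bounce: vy ← 0.67·3.174 = 2.126
Arc 6: start y=0.000, vy=2.126 → t=0.434, apex=0.230, x_land=59.634, impact vy=-2.126
  bounce: vy ← 0.67·2.126 = 1.425
Arc 7: start y=0.000, vy=1.425 → t=0.290, apex=0.103, x_land=61.755, impact vy=-1.425
  bounce: vy ← 0.67·1.425 = 0.955

1 2.530 12.643 18.469
2 2.151 5.675 34.174
3 1.441 2.548 44.696
4 0.966 1.144 51.746
5 0.647 0.513 56.470
6 0.434 0.230 59.634
7 0.290 0.103 61.755
final: 61.755 0.955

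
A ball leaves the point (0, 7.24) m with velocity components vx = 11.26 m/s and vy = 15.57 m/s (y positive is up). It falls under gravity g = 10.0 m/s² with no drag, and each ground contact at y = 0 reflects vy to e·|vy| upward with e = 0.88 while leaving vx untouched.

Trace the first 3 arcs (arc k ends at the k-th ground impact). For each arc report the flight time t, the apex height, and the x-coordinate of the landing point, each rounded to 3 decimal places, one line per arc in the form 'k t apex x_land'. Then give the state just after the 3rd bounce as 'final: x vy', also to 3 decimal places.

1 3.525 19.361 39.689
2 3.463 14.993 78.686
3 3.048 11.611 113.004
final: 113.004 13.410

Arc 1: start y=7.240, vy=15.570 → t=3.525, apex=19.361, x_land=39.689, impact vy=-19.678
  bounce: vy ← 0.88·19.678 = 17.317
Arc 2: start y=0.000, vy=17.317 → t=3.463, apex=14.993, x_land=78.686, impact vy=-17.317
  bounce: vy ← 0.88·17.317 = 15.239
Arc 3: start y=0.000, vy=15.239 → t=3.048, apex=11.611, x_land=113.004, impact vy=-15.239
  bounce: vy ← 0.88·15.239 = 13.410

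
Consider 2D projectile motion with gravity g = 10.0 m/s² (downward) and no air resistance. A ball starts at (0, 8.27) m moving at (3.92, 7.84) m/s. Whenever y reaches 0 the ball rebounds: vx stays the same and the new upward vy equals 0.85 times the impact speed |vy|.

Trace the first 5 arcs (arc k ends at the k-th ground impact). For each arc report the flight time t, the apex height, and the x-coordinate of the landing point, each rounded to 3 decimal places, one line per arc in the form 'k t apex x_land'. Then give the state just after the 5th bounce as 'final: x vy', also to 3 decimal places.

Arc 1: start y=8.270, vy=7.840 → t=2.290, apex=11.343, x_land=8.978, impact vy=-15.062
  bounce: vy ← 0.85·15.062 = 12.803
Arc 2: start y=0.000, vy=12.803 → t=2.561, apex=8.196, x_land=19.015, impact vy=-12.803
  bounce: vy ← 0.85·12.803 = 10.882
Arc 3: start y=0.000, vy=10.882 → t=2.176, apex=5.921, x_land=27.547, impact vy=-10.882
  bounce: vy ← 0.85·10.882 = 9.250
Arc 4: start y=0.000, vy=9.250 → t=1.850, apex=4.278, x_land=34.799, impact vy=-9.250
  bounce: vy ← 0.85·9.250 = 7.862
Arc 5: start y=0.000, vy=7.862 → t=1.572, apex=3.091, x_land=40.963, impact vy=-7.862
  bounce: vy ← 0.85·7.862 = 6.683

1 2.290 11.343 8.978
2 2.561 8.196 19.015
3 2.176 5.921 27.547
4 1.850 4.278 34.799
5 1.572 3.091 40.963
final: 40.963 6.683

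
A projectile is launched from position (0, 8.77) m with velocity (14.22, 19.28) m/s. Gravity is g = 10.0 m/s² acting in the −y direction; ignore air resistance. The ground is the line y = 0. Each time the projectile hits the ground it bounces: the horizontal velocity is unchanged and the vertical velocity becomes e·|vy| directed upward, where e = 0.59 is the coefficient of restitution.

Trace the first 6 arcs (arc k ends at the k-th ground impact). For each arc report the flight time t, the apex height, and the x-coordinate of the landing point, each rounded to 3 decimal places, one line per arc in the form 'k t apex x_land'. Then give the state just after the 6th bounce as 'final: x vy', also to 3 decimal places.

1 4.267 27.356 60.678
2 2.760 9.523 99.926
3 1.628 3.315 123.083
4 0.961 1.154 136.745
5 0.567 0.402 144.806
6 0.334 0.140 149.562
final: 149.562 0.987

Arc 1: start y=8.770, vy=19.280 → t=4.267, apex=27.356, x_land=60.678, impact vy=-23.391
  bounce: vy ← 0.59·23.391 = 13.800
Arc 2: start y=0.000, vy=13.800 → t=2.760, apex=9.523, x_land=99.926, impact vy=-13.800
  bounce: vy ← 0.59·13.800 = 8.142
Arc 3: start y=0.000, vy=8.142 → t=1.628, apex=3.315, x_land=123.083, impact vy=-8.142
  bounce: vy ← 0.59·8.142 = 4.804
Arc 4: start y=0.000, vy=4.804 → t=0.961, apex=1.154, x_land=136.745, impact vy=-4.804
  bounce: vy ← 0.59·4.804 = 2.834
Arc 5: start y=0.000, vy=2.834 → t=0.567, apex=0.402, x_land=144.806, impact vy=-2.834
  bounce: vy ← 0.59·2.834 = 1.672
Arc 6: start y=0.000, vy=1.672 → t=0.334, apex=0.140, x_land=149.562, impact vy=-1.672
  bounce: vy ← 0.59·1.672 = 0.987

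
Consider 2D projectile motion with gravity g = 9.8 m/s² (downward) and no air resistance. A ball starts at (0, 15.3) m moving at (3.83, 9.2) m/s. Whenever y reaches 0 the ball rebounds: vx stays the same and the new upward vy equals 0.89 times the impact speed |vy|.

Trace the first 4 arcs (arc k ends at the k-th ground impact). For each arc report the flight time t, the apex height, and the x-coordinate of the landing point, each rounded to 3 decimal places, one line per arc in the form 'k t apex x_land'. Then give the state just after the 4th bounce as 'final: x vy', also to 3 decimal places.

Arc 1: start y=15.300, vy=9.200 → t=2.940, apex=19.618, x_land=11.259, impact vy=-19.609
  bounce: vy ← 0.89·19.609 = 17.452
Arc 2: start y=0.000, vy=17.452 → t=3.562, apex=15.540, x_land=24.900, impact vy=-17.452
  bounce: vy ← 0.89·17.452 = 15.532
Arc 3: start y=0.000, vy=15.532 → t=3.170, apex=12.309, x_land=37.041, impact vy=-15.532
  bounce: vy ← 0.89·15.532 = 13.824
Arc 4: start y=0.000, vy=13.824 → t=2.821, apex=9.750, x_land=47.846, impact vy=-13.824
  bounce: vy ← 0.89·13.824 = 12.303

1 2.940 19.618 11.259
2 3.562 15.540 24.900
3 3.170 12.309 37.041
4 2.821 9.750 47.846
final: 47.846 12.303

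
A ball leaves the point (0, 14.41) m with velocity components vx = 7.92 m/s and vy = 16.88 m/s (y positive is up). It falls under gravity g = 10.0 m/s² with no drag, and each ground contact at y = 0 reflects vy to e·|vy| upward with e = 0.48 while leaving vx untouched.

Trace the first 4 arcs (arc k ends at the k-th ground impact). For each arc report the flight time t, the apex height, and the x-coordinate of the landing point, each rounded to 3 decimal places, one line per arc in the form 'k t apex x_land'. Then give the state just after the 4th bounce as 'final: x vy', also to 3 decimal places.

Arc 1: start y=14.410, vy=16.880 → t=4.082, apex=28.657, x_land=32.330, impact vy=-23.940
  bounce: vy ← 0.48·23.940 = 11.491
Arc 2: start y=0.000, vy=11.491 → t=2.298, apex=6.603, x_land=50.532, impact vy=-11.491
  bounce: vy ← 0.48·11.491 = 5.516
Arc 3: start y=0.000, vy=5.516 → t=1.103, apex=1.521, x_land=59.269, impact vy=-5.516
  bounce: vy ← 0.48·5.516 = 2.648
Arc 4: start y=0.000, vy=2.648 → t=0.530, apex=0.350, x_land=63.463, impact vy=-2.648
  bounce: vy ← 0.48·2.648 = 1.271

1 4.082 28.657 32.330
2 2.298 6.603 50.532
3 1.103 1.521 59.269
4 0.530 0.350 63.463
final: 63.463 1.271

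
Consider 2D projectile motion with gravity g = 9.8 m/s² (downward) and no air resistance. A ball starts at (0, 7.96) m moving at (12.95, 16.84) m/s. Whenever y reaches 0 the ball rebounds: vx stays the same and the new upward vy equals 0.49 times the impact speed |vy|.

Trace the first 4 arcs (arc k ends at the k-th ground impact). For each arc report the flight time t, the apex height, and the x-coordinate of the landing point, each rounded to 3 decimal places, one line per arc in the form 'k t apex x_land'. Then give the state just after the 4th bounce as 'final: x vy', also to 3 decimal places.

1 3.858 22.429 49.959
2 2.097 5.385 77.111
3 1.027 1.293 90.415
4 0.503 0.310 96.934
final: 96.934 1.209

Arc 1: start y=7.960, vy=16.840 → t=3.858, apex=22.429, x_land=49.959, impact vy=-20.967
  bounce: vy ← 0.49·20.967 = 10.274
Arc 2: start y=0.000, vy=10.274 → t=2.097, apex=5.385, x_land=77.111, impact vy=-10.274
  bounce: vy ← 0.49·10.274 = 5.034
Arc 3: start y=0.000, vy=5.034 → t=1.027, apex=1.293, x_land=90.415, impact vy=-5.034
  bounce: vy ← 0.49·5.034 = 2.467
Arc 4: start y=0.000, vy=2.467 → t=0.503, apex=0.310, x_land=96.934, impact vy=-2.467
  bounce: vy ← 0.49·2.467 = 1.209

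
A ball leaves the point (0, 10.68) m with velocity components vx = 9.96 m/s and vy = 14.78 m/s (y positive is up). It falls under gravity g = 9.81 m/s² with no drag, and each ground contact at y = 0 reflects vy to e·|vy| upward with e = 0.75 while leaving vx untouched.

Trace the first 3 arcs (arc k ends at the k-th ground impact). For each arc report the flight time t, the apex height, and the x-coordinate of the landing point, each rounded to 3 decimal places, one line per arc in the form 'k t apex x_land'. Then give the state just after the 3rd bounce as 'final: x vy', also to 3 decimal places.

1 3.615 21.814 36.010
2 3.163 12.270 67.517
3 2.372 6.902 91.146
final: 91.146 8.728

Arc 1: start y=10.680, vy=14.780 → t=3.615, apex=21.814, x_land=36.010, impact vy=-20.688
  bounce: vy ← 0.75·20.688 = 15.516
Arc 2: start y=0.000, vy=15.516 → t=3.163, apex=12.270, x_land=67.517, impact vy=-15.516
  bounce: vy ← 0.75·15.516 = 11.637
Arc 3: start y=0.000, vy=11.637 → t=2.372, apex=6.902, x_land=91.146, impact vy=-11.637
  bounce: vy ← 0.75·11.637 = 8.728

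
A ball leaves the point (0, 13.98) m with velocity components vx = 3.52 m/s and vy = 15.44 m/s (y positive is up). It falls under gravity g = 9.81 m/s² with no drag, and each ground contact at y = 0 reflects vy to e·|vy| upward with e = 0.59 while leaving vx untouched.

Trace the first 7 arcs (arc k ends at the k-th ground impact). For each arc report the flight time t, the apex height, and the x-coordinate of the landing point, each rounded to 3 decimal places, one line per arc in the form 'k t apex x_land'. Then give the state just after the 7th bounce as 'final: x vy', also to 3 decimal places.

Arc 1: start y=13.980, vy=15.440 → t=3.882, apex=26.131, x_land=13.665, impact vy=-22.642
  bounce: vy ← 0.59·22.642 = 13.359
Arc 2: start y=0.000, vy=13.359 → t=2.724, apex=9.096, x_land=23.252, impact vy=-13.359
  bounce: vy ← 0.59·13.359 = 7.882
Arc 3: start y=0.000, vy=7.882 → t=1.607, apex=3.166, x_land=28.908, impact vy=-7.882
  bounce: vy ← 0.59·7.882 = 4.650
Arc 4: start y=0.000, vy=4.650 → t=0.948, apex=1.102, x_land=32.245, impact vy=-4.650
  bounce: vy ← 0.59·4.650 = 2.744
Arc 5: start y=0.000, vy=2.744 → t=0.559, apex=0.384, x_land=34.214, impact vy=-2.744
  bounce: vy ← 0.59·2.744 = 1.619
Arc 6: start y=0.000, vy=1.619 → t=0.330, apex=0.134, x_land=35.376, impact vy=-1.619
  bounce: vy ← 0.59·1.619 = 0.955
Arc 7: start y=0.000, vy=0.955 → t=0.195, apex=0.046, x_land=36.061, impact vy=-0.955
  bounce: vy ← 0.59·0.955 = 0.563

1 3.882 26.131 13.665
2 2.724 9.096 23.252
3 1.607 3.166 28.908
4 0.948 1.102 32.245
5 0.559 0.384 34.214
6 0.330 0.134 35.376
7 0.195 0.046 36.061
final: 36.061 0.563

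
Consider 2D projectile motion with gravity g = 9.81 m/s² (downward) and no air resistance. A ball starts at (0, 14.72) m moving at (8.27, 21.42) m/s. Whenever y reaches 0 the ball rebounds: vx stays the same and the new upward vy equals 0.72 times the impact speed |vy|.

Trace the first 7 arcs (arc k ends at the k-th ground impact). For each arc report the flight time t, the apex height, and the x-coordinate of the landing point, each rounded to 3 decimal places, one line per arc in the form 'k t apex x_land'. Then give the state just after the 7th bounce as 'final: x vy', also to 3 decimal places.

Arc 1: start y=14.720, vy=21.420 → t=4.971, apex=38.105, x_land=41.108, impact vy=-27.343
  bounce: vy ← 0.72·27.343 = 19.687
Arc 2: start y=0.000, vy=19.687 → t=4.014, apex=19.754, x_land=74.300, impact vy=-19.687
  bounce: vy ← 0.72·19.687 = 14.174
Arc 3: start y=0.000, vy=14.174 → t=2.890, apex=10.240, x_land=98.199, impact vy=-14.174
  bounce: vy ← 0.72·14.174 = 10.206
Arc 4: start y=0.000, vy=10.206 → t=2.081, apex=5.309, x_land=115.406, impact vy=-10.206
  bounce: vy ← 0.72·10.206 = 7.348
Arc 5: start y=0.000, vy=7.348 → t=1.498, apex=2.752, x_land=127.795, impact vy=-7.348
  bounce: vy ← 0.72·7.348 = 5.291
Arc 6: start y=0.000, vy=5.291 → t=1.079, apex=1.427, x_land=136.715, impact vy=-5.291
  bounce: vy ← 0.72·5.291 = 3.809
Arc 7: start y=0.000, vy=3.809 → t=0.777, apex=0.740, x_land=143.138, impact vy=-3.809
  bounce: vy ← 0.72·3.809 = 2.743

1 4.971 38.105 41.108
2 4.014 19.754 74.300
3 2.890 10.240 98.199
4 2.081 5.309 115.406
5 1.498 2.752 127.795
6 1.079 1.427 136.715
7 0.777 0.740 143.138
final: 143.138 2.743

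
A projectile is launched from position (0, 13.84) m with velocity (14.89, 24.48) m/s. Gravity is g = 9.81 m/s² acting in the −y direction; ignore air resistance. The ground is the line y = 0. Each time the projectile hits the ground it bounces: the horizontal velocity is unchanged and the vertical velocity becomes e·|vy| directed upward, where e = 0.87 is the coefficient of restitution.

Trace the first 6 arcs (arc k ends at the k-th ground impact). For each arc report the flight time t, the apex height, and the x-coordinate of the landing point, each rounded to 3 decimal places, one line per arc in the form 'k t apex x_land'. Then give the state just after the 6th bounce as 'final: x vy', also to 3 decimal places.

Arc 1: start y=13.840, vy=24.480 → t=5.504, apex=44.384, x_land=81.947, impact vy=-29.510
  bounce: vy ← 0.87·29.510 = 25.673
Arc 2: start y=0.000, vy=25.673 → t=5.234, apex=33.594, x_land=159.883, impact vy=-25.673
  bounce: vy ← 0.87·25.673 = 22.336
Arc 3: start y=0.000, vy=22.336 → t=4.554, apex=25.427, x_land=227.687, impact vy=-22.336
  bounce: vy ← 0.87·22.336 = 19.432
Arc 4: start y=0.000, vy=19.432 → t=3.962, apex=19.246, x_land=286.677, impact vy=-19.432
  bounce: vy ← 0.87·19.432 = 16.906
Arc 5: start y=0.000, vy=16.906 → t=3.447, apex=14.567, x_land=337.998, impact vy=-16.906
  bounce: vy ← 0.87·16.906 = 14.708
Arc 6: start y=0.000, vy=14.708 → t=2.999, apex=11.026, x_land=382.647, impact vy=-14.708
  bounce: vy ← 0.87·14.708 = 12.796

1 5.504 44.384 81.947
2 5.234 33.594 159.883
3 4.554 25.427 227.687
4 3.962 19.246 286.677
5 3.447 14.567 337.998
6 2.999 11.026 382.647
final: 382.647 12.796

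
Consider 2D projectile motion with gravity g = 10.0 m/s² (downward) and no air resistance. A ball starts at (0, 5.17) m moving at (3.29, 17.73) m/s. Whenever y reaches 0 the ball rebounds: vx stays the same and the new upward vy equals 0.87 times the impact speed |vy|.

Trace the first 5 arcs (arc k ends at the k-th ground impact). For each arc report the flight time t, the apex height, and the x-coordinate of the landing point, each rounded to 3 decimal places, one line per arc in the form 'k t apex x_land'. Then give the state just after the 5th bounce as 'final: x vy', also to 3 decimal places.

Arc 1: start y=5.170, vy=17.730 → t=3.817, apex=20.888, x_land=12.558, impact vy=-20.439
  bounce: vy ← 0.87·20.439 = 17.782
Arc 2: start y=0.000, vy=17.782 → t=3.556, apex=15.810, x_land=24.258, impact vy=-17.782
  bounce: vy ← 0.87·17.782 = 15.470
Arc 3: start y=0.000, vy=15.470 → t=3.094, apex=11.966, x_land=34.438, impact vy=-15.470
  bounce: vy ← 0.87·15.470 = 13.459
Arc 4: start y=0.000, vy=13.459 → t=2.692, apex=9.057, x_land=43.294, impact vy=-13.459
  bounce: vy ← 0.87·13.459 = 11.709
Arc 5: start y=0.000, vy=11.709 → t=2.342, apex=6.856, x_land=50.999, impact vy=-11.709
  bounce: vy ← 0.87·11.709 = 10.187

1 3.817 20.888 12.558
2 3.556 15.810 24.258
3 3.094 11.966 34.438
4 2.692 9.057 43.294
5 2.342 6.856 50.999
final: 50.999 10.187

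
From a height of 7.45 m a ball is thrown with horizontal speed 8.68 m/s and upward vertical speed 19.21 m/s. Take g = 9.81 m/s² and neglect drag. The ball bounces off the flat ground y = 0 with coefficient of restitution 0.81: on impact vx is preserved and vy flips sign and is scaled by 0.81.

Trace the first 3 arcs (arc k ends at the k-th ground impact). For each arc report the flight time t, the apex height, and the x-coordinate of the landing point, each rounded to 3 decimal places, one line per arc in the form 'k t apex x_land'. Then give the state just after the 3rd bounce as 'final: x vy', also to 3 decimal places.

Arc 1: start y=7.450, vy=19.210 → t=4.272, apex=26.259, x_land=37.081, impact vy=-22.698
  bounce: vy ← 0.81·22.698 = 18.385
Arc 2: start y=0.000, vy=18.385 → t=3.748, apex=17.228, x_land=69.616, impact vy=-18.385
  bounce: vy ← 0.81·18.385 = 14.892
Arc 3: start y=0.000, vy=14.892 → t=3.036, apex=11.303, x_land=95.969, impact vy=-14.892
  bounce: vy ← 0.81·14.892 = 12.063

1 4.272 26.259 37.081
2 3.748 17.228 69.616
3 3.036 11.303 95.969
final: 95.969 12.063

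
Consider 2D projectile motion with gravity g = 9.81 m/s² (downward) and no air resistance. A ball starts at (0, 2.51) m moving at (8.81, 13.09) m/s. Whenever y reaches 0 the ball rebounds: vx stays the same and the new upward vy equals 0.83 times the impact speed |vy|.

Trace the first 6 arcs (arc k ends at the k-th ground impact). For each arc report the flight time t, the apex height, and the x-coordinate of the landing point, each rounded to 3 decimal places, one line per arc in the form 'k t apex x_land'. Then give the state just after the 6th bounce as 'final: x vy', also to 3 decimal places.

Arc 1: start y=2.510, vy=13.090 → t=2.848, apex=11.243, x_land=25.094, impact vy=-14.852
  bounce: vy ← 0.83·14.852 = 12.328
Arc 2: start y=0.000, vy=12.328 → t=2.513, apex=7.746, x_land=47.236, impact vy=-12.328
  bounce: vy ← 0.83·12.328 = 10.232
Arc 3: start y=0.000, vy=10.232 → t=2.086, apex=5.336, x_land=65.613, impact vy=-10.232
  bounce: vy ← 0.83·10.232 = 8.492
Arc 4: start y=0.000, vy=8.492 → t=1.731, apex=3.676, x_land=80.867, impact vy=-8.492
  bounce: vy ← 0.83·8.492 = 7.049
Arc 5: start y=0.000, vy=7.049 → t=1.437, apex=2.532, x_land=93.527, impact vy=-7.049
  bounce: vy ← 0.83·7.049 = 5.850
Arc 6: start y=0.000, vy=5.850 → t=1.193, apex=1.745, x_land=104.035, impact vy=-5.850
  bounce: vy ← 0.83·5.850 = 4.856

1 2.848 11.243 25.094
2 2.513 7.746 47.236
3 2.086 5.336 65.613
4 1.731 3.676 80.867
5 1.437 2.532 93.527
6 1.193 1.745 104.035
final: 104.035 4.856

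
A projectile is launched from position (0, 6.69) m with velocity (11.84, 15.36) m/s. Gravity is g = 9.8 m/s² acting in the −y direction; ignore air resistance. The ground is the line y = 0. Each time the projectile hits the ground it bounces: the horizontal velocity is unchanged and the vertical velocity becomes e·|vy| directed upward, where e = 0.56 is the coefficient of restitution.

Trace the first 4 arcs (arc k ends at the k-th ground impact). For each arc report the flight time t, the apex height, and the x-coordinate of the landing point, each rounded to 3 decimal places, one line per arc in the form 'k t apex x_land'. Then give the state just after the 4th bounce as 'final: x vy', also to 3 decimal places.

1 3.522 18.727 41.704
2 2.190 5.873 67.629
3 1.226 1.842 82.146
4 0.687 0.578 90.276
final: 90.276 1.884

Arc 1: start y=6.690, vy=15.360 → t=3.522, apex=18.727, x_land=41.704, impact vy=-19.159
  bounce: vy ← 0.56·19.159 = 10.729
Arc 2: start y=0.000, vy=10.729 → t=2.190, apex=5.873, x_land=67.629, impact vy=-10.729
  bounce: vy ← 0.56·10.729 = 6.008
Arc 3: start y=0.000, vy=6.008 → t=1.226, apex=1.842, x_land=82.146, impact vy=-6.008
  bounce: vy ← 0.56·6.008 = 3.365
Arc 4: start y=0.000, vy=3.365 → t=0.687, apex=0.578, x_land=90.276, impact vy=-3.365
  bounce: vy ← 0.56·3.365 = 1.884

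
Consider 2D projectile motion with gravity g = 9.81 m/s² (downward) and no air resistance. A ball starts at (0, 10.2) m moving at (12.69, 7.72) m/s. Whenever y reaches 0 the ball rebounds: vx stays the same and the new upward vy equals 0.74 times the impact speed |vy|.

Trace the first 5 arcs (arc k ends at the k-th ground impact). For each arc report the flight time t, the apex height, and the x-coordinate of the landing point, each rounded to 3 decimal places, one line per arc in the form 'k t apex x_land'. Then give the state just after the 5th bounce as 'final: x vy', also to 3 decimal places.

Arc 1: start y=10.200, vy=7.720 → t=2.430, apex=13.238, x_land=30.834, impact vy=-16.116
  bounce: vy ← 0.74·16.116 = 11.926
Arc 2: start y=0.000, vy=11.926 → t=2.431, apex=7.249, x_land=61.687, impact vy=-11.926
  bounce: vy ← 0.74·11.926 = 8.825
Arc 3: start y=0.000, vy=8.825 → t=1.799, apex=3.970, x_land=84.519, impact vy=-8.825
  bounce: vy ← 0.74·8.825 = 6.531
Arc 4: start y=0.000, vy=6.531 → t=1.331, apex=2.174, x_land=101.415, impact vy=-6.531
  bounce: vy ← 0.74·6.531 = 4.833
Arc 5: start y=0.000, vy=4.833 → t=0.985, apex=1.190, x_land=113.918, impact vy=-4.833
  bounce: vy ← 0.74·4.833 = 3.576

1 2.430 13.238 30.834
2 2.431 7.249 61.687
3 1.799 3.970 84.519
4 1.331 2.174 101.415
5 0.985 1.190 113.918
final: 113.918 3.576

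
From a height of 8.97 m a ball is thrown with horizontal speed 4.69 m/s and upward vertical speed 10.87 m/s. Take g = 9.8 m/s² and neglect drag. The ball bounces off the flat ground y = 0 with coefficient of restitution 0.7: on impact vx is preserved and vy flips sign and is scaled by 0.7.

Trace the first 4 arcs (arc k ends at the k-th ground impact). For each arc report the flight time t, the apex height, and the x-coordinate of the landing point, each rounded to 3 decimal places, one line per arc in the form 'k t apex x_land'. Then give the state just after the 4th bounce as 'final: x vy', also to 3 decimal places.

Arc 1: start y=8.970, vy=10.870 → t=2.859, apex=14.998, x_land=13.407, impact vy=-17.146
  bounce: vy ← 0.7·17.146 = 12.002
Arc 2: start y=0.000, vy=12.002 → t=2.449, apex=7.349, x_land=24.895, impact vy=-12.002
  bounce: vy ← 0.7·12.002 = 8.401
Arc 3: start y=0.000, vy=8.401 → t=1.715, apex=3.601, x_land=32.936, impact vy=-8.401
  bounce: vy ← 0.7·8.401 = 5.881
Arc 4: start y=0.000, vy=5.881 → t=1.200, apex=1.765, x_land=38.565, impact vy=-5.881
  bounce: vy ← 0.7·5.881 = 4.117

1 2.859 14.998 13.407
2 2.449 7.349 24.895
3 1.715 3.601 32.936
4 1.200 1.765 38.565
final: 38.565 4.117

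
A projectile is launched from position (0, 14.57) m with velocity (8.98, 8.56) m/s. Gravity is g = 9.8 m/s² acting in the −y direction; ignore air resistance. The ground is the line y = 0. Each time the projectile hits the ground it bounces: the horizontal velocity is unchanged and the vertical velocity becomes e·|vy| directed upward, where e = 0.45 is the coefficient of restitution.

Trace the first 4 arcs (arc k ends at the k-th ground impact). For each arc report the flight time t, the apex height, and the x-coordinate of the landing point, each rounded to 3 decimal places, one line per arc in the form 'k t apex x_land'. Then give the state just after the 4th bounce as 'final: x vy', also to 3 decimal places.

Arc 1: start y=14.570, vy=8.560 → t=2.806, apex=18.308, x_land=25.202, impact vy=-18.943
  bounce: vy ← 0.45·18.943 = 8.524
Arc 2: start y=0.000, vy=8.524 → t=1.740, apex=3.707, x_land=40.824, impact vy=-8.524
  bounce: vy ← 0.45·8.524 = 3.836
Arc 3: start y=0.000, vy=3.836 → t=0.783, apex=0.751, x_land=47.854, impact vy=-3.836
  bounce: vy ← 0.45·3.836 = 1.726
Arc 4: start y=0.000, vy=1.726 → t=0.352, apex=0.152, x_land=51.018, impact vy=-1.726
  bounce: vy ← 0.45·1.726 = 0.777

1 2.806 18.308 25.202
2 1.740 3.707 40.824
3 0.783 0.751 47.854
4 0.352 0.152 51.018
final: 51.018 0.777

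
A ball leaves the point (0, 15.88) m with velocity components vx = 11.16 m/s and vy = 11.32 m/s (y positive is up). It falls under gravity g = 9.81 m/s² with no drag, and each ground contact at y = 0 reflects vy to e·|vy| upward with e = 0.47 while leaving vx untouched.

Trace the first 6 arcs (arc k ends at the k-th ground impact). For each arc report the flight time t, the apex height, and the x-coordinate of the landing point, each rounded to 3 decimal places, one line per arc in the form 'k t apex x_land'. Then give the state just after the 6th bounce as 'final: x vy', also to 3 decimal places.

1 3.291 22.411 36.733
2 2.009 4.951 59.156
3 0.944 1.094 69.695
4 0.444 0.242 74.649
5 0.209 0.053 76.977
6 0.098 0.012 78.071
final: 78.071 0.226

Arc 1: start y=15.880, vy=11.320 → t=3.291, apex=22.411, x_land=36.733, impact vy=-20.969
  bounce: vy ← 0.47·20.969 = 9.856
Arc 2: start y=0.000, vy=9.856 → t=2.009, apex=4.951, x_land=59.156, impact vy=-9.856
  bounce: vy ← 0.47·9.856 = 4.632
Arc 3: start y=0.000, vy=4.632 → t=0.944, apex=1.094, x_land=69.695, impact vy=-4.632
  bounce: vy ← 0.47·4.632 = 2.177
Arc 4: start y=0.000, vy=2.177 → t=0.444, apex=0.242, x_land=74.649, impact vy=-2.177
  bounce: vy ← 0.47·2.177 = 1.023
Arc 5: start y=0.000, vy=1.023 → t=0.209, apex=0.053, x_land=76.977, impact vy=-1.023
  bounce: vy ← 0.47·1.023 = 0.481
Arc 6: start y=0.000, vy=0.481 → t=0.098, apex=0.012, x_land=78.071, impact vy=-0.481
  bounce: vy ← 0.47·0.481 = 0.226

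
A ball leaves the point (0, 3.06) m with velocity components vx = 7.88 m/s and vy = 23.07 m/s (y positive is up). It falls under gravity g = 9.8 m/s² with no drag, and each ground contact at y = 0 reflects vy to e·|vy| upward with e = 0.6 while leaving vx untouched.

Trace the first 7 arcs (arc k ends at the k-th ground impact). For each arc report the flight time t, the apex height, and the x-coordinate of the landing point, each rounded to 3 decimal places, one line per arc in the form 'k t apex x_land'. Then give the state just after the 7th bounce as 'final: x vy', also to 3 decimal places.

1 4.837 30.214 38.118
2 2.980 10.877 61.599
3 1.788 3.916 75.687
4 1.073 1.410 84.140
5 0.644 0.507 89.212
6 0.386 0.183 92.255
7 0.232 0.066 94.081
final: 94.081 0.681

Arc 1: start y=3.060, vy=23.070 → t=4.837, apex=30.214, x_land=38.118, impact vy=-24.335
  bounce: vy ← 0.6·24.335 = 14.601
Arc 2: start y=0.000, vy=14.601 → t=2.980, apex=10.877, x_land=61.599, impact vy=-14.601
  bounce: vy ← 0.6·14.601 = 8.761
Arc 3: start y=0.000, vy=8.761 → t=1.788, apex=3.916, x_land=75.687, impact vy=-8.761
  bounce: vy ← 0.6·8.761 = 5.256
Arc 4: start y=0.000, vy=5.256 → t=1.073, apex=1.410, x_land=84.140, impact vy=-5.256
  bounce: vy ← 0.6·5.256 = 3.154
Arc 5: start y=0.000, vy=3.154 → t=0.644, apex=0.507, x_land=89.212, impact vy=-3.154
  bounce: vy ← 0.6·3.154 = 1.892
Arc 6: start y=0.000, vy=1.892 → t=0.386, apex=0.183, x_land=92.255, impact vy=-1.892
  bounce: vy ← 0.6·1.892 = 1.135
Arc 7: start y=0.000, vy=1.135 → t=0.232, apex=0.066, x_land=94.081, impact vy=-1.135
  bounce: vy ← 0.6·1.135 = 0.681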